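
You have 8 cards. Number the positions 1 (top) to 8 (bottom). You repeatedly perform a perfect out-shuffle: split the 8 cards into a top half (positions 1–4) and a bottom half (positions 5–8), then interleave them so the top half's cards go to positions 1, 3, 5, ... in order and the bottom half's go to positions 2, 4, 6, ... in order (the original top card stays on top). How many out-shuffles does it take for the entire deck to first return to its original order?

3

The out-shuffle permutes the 8 positions with cycle lengths [1, 1, 3, 3].
Every card is home exactly when every cycle has completed a whole number of laps, i.e. after lcm(1, 3) = 3 out-shuffles.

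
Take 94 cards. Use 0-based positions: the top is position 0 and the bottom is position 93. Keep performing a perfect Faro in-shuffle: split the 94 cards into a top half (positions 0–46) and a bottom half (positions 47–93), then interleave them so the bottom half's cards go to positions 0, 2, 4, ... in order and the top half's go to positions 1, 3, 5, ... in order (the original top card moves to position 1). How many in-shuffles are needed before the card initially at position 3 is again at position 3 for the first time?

Follow position 3 under repeated in-shuffles:
3 → 7 → 15 → 31 → 63 → 32 → 65 → 36 → ... → 3 (length 36)
It first returns after 36 in-shuffles.

36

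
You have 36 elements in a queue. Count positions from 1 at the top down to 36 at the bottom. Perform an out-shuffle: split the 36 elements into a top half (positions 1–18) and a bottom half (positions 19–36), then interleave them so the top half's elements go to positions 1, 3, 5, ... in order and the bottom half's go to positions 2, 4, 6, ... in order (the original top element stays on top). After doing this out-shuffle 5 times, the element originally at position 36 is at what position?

36

Position 36 is a fixed point of every out-shuffle, so the element never moves.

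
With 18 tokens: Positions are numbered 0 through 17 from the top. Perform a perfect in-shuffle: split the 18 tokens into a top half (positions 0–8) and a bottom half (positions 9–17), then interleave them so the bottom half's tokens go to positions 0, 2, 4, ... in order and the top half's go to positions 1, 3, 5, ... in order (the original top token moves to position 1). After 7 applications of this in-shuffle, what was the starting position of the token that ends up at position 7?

5

Work backwards from position 7, undoing one in-shuffle at a time:
7 ← 3 ← 1 ← 0 ← 9 ← 4 ← 11 ← 5
So the token now at position 7 started at position 5.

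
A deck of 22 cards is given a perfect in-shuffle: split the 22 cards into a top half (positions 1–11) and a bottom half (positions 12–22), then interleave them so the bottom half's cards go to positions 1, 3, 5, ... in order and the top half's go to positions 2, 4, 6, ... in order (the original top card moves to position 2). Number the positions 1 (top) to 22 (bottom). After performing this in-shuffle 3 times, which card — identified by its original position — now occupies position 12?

Work backwards from position 12, undoing one in-shuffle at a time:
12 ← 6 ← 3 ← 13
So the card now at position 12 started at position 13.

13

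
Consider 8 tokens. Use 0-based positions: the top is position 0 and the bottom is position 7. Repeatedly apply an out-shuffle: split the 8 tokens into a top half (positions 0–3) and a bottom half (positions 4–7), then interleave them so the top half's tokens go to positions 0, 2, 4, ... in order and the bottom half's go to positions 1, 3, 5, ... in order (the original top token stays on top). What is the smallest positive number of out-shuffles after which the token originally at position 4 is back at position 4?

Follow position 4 under repeated out-shuffles:
4 → 1 → 2 → 4
It first returns after 3 out-shuffles.

3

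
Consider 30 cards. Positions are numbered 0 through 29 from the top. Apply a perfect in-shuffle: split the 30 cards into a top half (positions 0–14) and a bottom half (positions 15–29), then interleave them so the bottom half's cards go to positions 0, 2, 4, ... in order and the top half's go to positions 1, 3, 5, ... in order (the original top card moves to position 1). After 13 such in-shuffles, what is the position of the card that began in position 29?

Track position through each in-shuffle: 29 → 28 → 26 → 22 → 14 → ... (continuing for 13 shuffles total) → 22.

22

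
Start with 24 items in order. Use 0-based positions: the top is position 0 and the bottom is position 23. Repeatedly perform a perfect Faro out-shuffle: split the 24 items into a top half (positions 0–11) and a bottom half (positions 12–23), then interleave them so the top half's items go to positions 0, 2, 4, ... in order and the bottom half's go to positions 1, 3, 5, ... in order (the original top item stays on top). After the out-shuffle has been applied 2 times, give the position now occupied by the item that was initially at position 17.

Track the item's position through each out-shuffle:
17 → 11 → 22

22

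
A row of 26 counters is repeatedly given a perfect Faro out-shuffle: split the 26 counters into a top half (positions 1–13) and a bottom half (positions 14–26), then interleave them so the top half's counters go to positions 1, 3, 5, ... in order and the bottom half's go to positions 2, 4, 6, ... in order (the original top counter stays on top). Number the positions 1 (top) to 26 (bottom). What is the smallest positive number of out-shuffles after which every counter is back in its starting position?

The out-shuffle permutes the 26 positions with cycle lengths [1, 1, 4, 20].
Every counter is home exactly when every cycle has completed a whole number of laps, i.e. after lcm(1, 4, 20) = 20 out-shuffles.

20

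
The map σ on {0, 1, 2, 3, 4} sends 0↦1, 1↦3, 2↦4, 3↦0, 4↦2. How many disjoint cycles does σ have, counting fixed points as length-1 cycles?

Cycle decomposition: (0 1 3) (2 4).
2 cycles.

2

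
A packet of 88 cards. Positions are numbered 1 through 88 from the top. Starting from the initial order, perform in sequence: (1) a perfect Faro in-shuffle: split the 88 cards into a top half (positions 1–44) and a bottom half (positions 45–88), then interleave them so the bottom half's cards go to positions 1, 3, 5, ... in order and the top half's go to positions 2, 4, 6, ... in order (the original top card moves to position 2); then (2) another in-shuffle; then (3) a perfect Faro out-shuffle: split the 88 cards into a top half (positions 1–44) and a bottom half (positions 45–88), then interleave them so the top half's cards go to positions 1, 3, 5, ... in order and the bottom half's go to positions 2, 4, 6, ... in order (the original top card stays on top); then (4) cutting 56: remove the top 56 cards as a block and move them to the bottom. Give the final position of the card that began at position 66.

Track the card from position 66 forward through each operation:
  after op 1 (in-shuffle): 66 → 43
  after op 2 (in-shuffle): 43 → 86
  after op 3 (out-shuffle): 86 → 84
  after op 4 (cut 56): 84 → 28

28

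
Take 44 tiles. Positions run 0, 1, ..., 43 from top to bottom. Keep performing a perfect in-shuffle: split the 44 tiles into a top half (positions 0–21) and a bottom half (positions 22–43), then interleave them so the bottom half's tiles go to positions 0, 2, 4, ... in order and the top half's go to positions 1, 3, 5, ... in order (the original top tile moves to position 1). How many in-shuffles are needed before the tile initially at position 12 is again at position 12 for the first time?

12

Follow position 12 under repeated in-shuffles:
12 → 25 → 6 → 13 → 27 → 10 → 21 → 43 → 42 → 40 → 36 → 28 → 12
It first returns after 12 in-shuffles.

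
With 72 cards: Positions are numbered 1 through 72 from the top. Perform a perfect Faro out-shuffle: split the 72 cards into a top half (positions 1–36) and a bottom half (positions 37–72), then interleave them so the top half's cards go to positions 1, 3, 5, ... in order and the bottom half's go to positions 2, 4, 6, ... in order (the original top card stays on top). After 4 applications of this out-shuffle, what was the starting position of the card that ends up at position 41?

Work backwards from position 41, undoing one out-shuffle at a time:
41 ← 21 ← 11 ← 6 ← 39
So the card now at position 41 started at position 39.

39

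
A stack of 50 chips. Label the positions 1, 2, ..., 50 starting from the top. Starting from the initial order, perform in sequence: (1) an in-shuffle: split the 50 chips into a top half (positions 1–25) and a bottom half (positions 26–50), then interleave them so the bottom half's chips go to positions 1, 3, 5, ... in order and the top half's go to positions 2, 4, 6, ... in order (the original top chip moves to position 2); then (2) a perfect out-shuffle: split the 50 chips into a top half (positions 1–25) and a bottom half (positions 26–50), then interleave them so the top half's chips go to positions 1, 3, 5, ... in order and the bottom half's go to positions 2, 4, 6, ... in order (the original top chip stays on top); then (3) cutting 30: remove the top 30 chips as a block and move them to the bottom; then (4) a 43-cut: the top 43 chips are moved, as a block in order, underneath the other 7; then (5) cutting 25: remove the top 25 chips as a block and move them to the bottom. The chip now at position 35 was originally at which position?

34

Undo the operations in reverse order, starting from position 35:
  undo op 5 (cut 25): 35 ← 10
  undo op 4 (cut 43): 10 ← 3
  undo op 3 (cut 30): 3 ← 33
  undo op 2 (out-shuffle, from top half): 33 ← 17
  undo op 1 (in-shuffle, from bottom half): 17 ← 34
So the chip at position 35 came from original position 34.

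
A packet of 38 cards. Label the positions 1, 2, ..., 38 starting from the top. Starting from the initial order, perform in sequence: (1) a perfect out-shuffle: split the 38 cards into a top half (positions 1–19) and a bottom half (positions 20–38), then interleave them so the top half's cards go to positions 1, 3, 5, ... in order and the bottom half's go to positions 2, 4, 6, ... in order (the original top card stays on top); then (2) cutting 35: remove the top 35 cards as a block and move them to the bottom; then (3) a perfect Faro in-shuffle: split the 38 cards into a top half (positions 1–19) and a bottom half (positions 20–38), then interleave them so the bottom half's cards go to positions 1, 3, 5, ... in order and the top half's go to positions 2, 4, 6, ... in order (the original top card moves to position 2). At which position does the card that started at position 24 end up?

26

Track the card from position 24 forward through each operation:
  after op 1 (out-shuffle): 24 → 10
  after op 2 (cut 35): 10 → 13
  after op 3 (in-shuffle): 13 → 26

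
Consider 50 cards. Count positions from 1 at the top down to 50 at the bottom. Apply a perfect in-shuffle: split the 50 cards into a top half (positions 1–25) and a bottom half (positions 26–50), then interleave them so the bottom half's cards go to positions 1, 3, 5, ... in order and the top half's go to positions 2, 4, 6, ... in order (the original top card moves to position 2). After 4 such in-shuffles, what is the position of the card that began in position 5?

Track the card's position through each in-shuffle:
5 → 10 → 20 → 40 → 29

29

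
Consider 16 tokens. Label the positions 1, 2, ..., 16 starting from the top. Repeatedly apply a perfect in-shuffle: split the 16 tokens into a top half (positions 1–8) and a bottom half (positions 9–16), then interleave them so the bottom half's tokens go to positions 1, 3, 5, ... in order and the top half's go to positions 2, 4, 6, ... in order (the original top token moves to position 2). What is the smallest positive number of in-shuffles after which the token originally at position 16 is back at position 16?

Follow position 16 under repeated in-shuffles:
16 → 15 → 13 → 9 → 1 → 2 → 4 → 8 → 16
It first returns after 8 in-shuffles.

8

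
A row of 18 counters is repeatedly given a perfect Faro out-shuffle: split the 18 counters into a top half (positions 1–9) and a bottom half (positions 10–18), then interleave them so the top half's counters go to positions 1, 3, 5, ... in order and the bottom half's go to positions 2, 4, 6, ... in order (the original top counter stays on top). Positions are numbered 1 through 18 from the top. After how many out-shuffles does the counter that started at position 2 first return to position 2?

8

Follow position 2 under repeated out-shuffles:
2 → 3 → 5 → 9 → 17 → 16 → 14 → 10 → 2
It first returns after 8 out-shuffles.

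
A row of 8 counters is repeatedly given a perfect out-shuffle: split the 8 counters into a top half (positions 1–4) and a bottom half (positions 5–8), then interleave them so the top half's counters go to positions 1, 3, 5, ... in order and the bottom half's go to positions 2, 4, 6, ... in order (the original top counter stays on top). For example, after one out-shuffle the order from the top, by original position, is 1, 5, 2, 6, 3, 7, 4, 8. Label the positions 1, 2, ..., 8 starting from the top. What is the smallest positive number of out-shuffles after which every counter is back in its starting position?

3

The out-shuffle permutes the 8 positions with cycle lengths [1, 1, 3, 3].
Every counter is home exactly when every cycle has completed a whole number of laps, i.e. after lcm(1, 3) = 3 out-shuffles.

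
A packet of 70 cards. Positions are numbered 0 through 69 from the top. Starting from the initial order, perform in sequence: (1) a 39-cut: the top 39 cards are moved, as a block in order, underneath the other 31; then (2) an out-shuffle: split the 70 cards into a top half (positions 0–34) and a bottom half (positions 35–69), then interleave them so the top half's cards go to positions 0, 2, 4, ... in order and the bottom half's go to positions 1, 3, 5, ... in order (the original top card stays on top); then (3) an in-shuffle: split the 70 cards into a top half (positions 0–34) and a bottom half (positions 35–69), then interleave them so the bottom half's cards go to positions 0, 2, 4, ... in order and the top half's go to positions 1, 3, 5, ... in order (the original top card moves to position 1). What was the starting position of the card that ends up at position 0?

Undo the operations in reverse order, starting from position 0:
  undo op 3 (in-shuffle, from bottom half): 0 ← 35
  undo op 2 (out-shuffle, from bottom half): 35 ← 52
  undo op 1 (cut 39): 52 ← 21
So the card at position 0 came from original position 21.

21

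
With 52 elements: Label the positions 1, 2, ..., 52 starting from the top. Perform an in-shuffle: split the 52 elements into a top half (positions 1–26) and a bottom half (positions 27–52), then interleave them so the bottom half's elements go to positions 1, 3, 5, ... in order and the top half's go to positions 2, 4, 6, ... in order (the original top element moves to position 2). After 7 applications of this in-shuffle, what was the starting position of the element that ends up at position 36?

45

Work backwards from position 36, undoing one in-shuffle at a time:
36 ← 18 ← 9 ← 31 ← 42 ← 21 ← 37 ← 45
So the element now at position 36 started at position 45.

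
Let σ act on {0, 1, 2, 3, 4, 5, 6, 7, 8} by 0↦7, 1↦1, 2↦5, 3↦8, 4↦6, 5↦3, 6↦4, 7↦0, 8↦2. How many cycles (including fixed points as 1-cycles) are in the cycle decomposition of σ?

Cycle decomposition: (0 7) (1) (2 5 3 8) (4 6).
4 cycles.

4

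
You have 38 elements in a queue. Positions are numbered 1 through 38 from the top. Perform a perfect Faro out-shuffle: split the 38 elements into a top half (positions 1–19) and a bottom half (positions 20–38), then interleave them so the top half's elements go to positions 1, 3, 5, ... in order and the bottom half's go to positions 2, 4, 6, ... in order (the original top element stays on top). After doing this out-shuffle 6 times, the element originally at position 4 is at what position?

8

Track the element's position through each out-shuffle:
4 → 7 → 13 → 25 → 12 → 23 → 8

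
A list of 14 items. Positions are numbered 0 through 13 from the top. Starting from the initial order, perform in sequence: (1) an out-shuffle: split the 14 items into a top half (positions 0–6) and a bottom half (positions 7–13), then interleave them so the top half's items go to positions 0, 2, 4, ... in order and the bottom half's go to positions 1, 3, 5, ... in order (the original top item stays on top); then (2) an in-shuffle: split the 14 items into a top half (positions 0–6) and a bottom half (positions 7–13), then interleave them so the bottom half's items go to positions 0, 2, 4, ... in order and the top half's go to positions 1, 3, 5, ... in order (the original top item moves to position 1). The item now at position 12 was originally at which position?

Undo the operations in reverse order, starting from position 12:
  undo op 2 (in-shuffle, from bottom half): 12 ← 13
  undo op 1 (out-shuffle, from bottom half): 13 ← 13
So the item at position 12 came from original position 13.

13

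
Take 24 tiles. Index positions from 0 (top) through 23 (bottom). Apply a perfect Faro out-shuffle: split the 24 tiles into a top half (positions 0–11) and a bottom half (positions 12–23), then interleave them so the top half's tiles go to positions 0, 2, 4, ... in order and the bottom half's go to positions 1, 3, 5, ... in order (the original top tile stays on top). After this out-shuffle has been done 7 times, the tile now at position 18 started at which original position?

12

Work backwards from position 18, undoing one out-shuffle at a time:
18 ← 9 ← 16 ← 8 ← 4 ← 2 ← 1 ← 12
So the tile now at position 18 started at position 12.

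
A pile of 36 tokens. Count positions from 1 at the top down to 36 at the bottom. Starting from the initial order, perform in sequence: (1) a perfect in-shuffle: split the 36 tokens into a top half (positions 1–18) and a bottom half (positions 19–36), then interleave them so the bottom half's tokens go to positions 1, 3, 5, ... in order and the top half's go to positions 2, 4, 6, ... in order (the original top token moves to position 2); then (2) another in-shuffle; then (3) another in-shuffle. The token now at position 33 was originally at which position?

18

Undo the operations in reverse order, starting from position 33:
  undo op 3 (in-shuffle, from bottom half): 33 ← 35
  undo op 2 (in-shuffle, from bottom half): 35 ← 36
  undo op 1 (in-shuffle, from top half): 36 ← 18
So the token at position 33 came from original position 18.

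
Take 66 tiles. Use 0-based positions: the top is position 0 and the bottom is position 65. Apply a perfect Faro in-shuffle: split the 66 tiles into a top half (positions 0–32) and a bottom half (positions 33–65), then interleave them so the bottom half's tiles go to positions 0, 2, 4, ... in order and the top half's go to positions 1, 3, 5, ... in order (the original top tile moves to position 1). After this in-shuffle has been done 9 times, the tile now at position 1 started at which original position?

Work backwards from position 1, undoing one in-shuffle at a time:
1 ← 0 ← 33 ← 16 ← 41 ← 20 ← 43 ← 21 ← 10 ← 38
So the tile now at position 1 started at position 38.

38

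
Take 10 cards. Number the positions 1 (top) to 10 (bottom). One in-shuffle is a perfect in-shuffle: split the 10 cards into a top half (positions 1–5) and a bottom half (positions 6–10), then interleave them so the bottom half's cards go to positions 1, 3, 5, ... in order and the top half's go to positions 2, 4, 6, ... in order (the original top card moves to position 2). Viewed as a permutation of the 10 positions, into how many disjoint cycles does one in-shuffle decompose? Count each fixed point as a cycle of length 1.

1

Trace each unvisited position around until it returns:
(1 2 4 8 5 10 9 7 3 6)
1 cycle in total.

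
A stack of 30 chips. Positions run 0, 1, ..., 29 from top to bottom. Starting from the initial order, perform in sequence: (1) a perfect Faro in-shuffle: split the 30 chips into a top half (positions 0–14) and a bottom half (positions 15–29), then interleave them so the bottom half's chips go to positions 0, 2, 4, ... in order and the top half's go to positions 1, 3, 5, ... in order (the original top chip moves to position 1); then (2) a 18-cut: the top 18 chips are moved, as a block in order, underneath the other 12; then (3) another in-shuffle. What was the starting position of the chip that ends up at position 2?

Undo the operations in reverse order, starting from position 2:
  undo op 3 (in-shuffle, from bottom half): 2 ← 16
  undo op 2 (cut 18): 16 ← 4
  undo op 1 (in-shuffle, from bottom half): 4 ← 17
So the chip at position 2 came from original position 17.

17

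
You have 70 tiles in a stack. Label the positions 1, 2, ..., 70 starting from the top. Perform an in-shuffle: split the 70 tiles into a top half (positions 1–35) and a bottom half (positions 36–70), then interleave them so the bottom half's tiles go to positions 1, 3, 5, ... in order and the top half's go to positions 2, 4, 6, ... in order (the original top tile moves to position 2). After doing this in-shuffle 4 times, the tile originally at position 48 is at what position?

58

Track the tile's position through each in-shuffle:
48 → 25 → 50 → 29 → 58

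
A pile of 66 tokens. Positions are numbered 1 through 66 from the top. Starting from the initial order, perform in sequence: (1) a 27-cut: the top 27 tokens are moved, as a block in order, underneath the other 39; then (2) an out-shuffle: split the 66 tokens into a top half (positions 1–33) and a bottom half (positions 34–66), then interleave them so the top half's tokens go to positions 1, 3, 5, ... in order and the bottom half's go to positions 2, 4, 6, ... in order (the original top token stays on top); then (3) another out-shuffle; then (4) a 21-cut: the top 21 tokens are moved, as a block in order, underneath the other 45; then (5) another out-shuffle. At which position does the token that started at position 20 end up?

Track the token from position 20 forward through each operation:
  after op 1 (cut 27): 20 → 59
  after op 2 (out-shuffle): 59 → 52
  after op 3 (out-shuffle): 52 → 38
  after op 4 (cut 21): 38 → 17
  after op 5 (out-shuffle): 17 → 33

33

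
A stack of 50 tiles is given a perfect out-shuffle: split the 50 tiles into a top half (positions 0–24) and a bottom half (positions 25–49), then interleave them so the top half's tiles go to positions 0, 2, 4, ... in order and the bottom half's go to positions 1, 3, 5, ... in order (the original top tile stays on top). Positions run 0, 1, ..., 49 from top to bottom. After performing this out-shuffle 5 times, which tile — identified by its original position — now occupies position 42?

35

Work backwards from position 42, undoing one out-shuffle at a time:
42 ← 21 ← 35 ← 42 ← 21 ← 35
So the tile now at position 42 started at position 35.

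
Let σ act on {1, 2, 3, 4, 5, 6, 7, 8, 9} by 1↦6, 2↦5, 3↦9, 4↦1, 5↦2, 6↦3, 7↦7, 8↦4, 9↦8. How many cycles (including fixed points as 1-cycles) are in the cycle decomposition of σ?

Cycle decomposition: (1 6 3 9 8 4) (2 5) (7).
3 cycles.

3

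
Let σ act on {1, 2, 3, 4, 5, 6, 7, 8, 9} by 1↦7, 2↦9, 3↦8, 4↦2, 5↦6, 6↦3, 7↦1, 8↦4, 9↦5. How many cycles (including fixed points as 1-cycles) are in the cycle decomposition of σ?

2

Cycle decomposition: (1 7) (2 9 5 6 3 8 4).
2 cycles.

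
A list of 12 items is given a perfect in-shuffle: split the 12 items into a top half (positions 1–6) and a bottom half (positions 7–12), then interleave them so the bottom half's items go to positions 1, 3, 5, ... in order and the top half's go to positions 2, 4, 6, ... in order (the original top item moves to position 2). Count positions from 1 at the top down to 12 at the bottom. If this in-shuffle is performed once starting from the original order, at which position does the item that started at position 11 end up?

Track the item's position through each in-shuffle:
11 → 9

9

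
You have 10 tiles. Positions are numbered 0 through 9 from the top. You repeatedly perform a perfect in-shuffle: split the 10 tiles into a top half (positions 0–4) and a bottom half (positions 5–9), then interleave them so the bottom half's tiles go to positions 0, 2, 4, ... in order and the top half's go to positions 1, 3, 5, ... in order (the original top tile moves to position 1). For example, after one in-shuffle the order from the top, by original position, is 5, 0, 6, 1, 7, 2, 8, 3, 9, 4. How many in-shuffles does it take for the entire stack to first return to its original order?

The in-shuffle permutes the 10 positions with cycle lengths [10].
Every tile is home exactly when every cycle has completed a whole number of laps, i.e. after lcm(10) = 10 in-shuffles.

10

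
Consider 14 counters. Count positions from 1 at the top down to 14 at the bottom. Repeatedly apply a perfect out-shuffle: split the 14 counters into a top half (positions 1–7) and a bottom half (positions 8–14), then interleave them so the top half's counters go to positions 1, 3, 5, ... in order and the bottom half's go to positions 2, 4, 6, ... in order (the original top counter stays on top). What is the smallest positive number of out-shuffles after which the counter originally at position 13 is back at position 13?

12

Follow position 13 under repeated out-shuffles:
13 → 12 → 10 → 6 → 11 → 8 → 2 → 3 → 5 → 9 → 4 → 7 → 13
It first returns after 12 out-shuffles.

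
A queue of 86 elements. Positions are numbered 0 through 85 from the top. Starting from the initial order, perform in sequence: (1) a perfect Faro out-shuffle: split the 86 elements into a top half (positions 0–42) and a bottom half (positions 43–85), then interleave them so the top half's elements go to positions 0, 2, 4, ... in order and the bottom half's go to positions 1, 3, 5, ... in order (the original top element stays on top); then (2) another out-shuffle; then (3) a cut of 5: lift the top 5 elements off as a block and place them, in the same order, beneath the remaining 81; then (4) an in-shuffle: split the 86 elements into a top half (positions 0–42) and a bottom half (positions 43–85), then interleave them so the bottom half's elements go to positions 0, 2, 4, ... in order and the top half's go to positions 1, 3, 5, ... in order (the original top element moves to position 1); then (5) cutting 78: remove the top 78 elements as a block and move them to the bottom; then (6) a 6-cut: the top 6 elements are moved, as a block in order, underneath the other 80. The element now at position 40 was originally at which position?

38

Undo the operations in reverse order, starting from position 40:
  undo op 6 (cut 6): 40 ← 46
  undo op 5 (cut 78): 46 ← 38
  undo op 4 (in-shuffle, from bottom half): 38 ← 62
  undo op 3 (cut 5): 62 ← 67
  undo op 2 (out-shuffle, from bottom half): 67 ← 76
  undo op 1 (out-shuffle, from top half): 76 ← 38
So the element at position 40 came from original position 38.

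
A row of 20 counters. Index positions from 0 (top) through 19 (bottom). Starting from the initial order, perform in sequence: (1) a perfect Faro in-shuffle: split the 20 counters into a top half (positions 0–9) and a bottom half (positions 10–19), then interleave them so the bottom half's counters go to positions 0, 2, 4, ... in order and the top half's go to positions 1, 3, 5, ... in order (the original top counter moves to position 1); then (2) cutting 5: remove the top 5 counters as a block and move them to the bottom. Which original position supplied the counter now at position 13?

Undo the operations in reverse order, starting from position 13:
  undo op 2 (cut 5): 13 ← 18
  undo op 1 (in-shuffle, from bottom half): 18 ← 19
So the counter at position 13 came from original position 19.

19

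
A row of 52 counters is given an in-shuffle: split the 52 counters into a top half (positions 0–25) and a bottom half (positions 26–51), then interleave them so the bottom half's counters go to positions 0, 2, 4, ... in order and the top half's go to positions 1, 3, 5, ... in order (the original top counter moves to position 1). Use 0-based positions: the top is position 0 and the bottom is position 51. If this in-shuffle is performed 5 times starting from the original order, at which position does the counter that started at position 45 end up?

40

Track the counter's position through each in-shuffle:
45 → 38 → 24 → 49 → 46 → 40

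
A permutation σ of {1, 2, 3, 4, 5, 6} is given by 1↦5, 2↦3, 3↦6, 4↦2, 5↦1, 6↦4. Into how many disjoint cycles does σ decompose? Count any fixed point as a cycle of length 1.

Cycle decomposition: (1 5) (2 3 6 4).
2 cycles.

2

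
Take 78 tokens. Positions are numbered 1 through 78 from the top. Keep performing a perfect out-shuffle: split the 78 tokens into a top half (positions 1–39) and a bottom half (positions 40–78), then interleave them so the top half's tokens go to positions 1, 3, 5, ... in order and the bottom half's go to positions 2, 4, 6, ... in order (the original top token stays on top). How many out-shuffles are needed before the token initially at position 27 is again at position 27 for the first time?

Follow position 27 under repeated out-shuffles:
27 → 53 → 28 → 55 → 32 → 63 → 48 → 18 → ... → 27 (length 30)
It first returns after 30 out-shuffles.

30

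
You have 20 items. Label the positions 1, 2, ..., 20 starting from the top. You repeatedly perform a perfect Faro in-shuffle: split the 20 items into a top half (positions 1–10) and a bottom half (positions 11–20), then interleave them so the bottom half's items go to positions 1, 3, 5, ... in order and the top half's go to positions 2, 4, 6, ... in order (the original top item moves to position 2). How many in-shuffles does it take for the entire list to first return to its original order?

The in-shuffle permutes the 20 positions with cycle lengths [2, 3, 3, 6, 6].
Every item is home exactly when every cycle has completed a whole number of laps, i.e. after lcm(2, 3, 6) = 6 in-shuffles.

6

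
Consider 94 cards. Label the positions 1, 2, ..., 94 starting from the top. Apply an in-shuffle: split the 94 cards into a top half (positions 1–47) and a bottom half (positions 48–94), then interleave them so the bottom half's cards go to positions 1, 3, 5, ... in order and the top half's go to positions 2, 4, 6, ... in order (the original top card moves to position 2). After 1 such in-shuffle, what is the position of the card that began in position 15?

30

Track the card's position through each in-shuffle:
15 → 30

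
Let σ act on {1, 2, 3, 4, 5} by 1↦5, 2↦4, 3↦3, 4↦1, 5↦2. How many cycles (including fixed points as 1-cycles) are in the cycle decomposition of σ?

2

Cycle decomposition: (1 5 2 4) (3).
2 cycles.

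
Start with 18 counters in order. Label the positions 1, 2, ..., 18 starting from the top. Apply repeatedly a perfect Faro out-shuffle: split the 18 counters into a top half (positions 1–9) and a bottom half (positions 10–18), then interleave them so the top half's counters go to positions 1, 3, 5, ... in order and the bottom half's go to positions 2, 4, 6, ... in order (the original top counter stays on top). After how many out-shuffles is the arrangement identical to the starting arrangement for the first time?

The out-shuffle permutes the 18 positions with cycle lengths [1, 1, 8, 8].
Every counter is home exactly when every cycle has completed a whole number of laps, i.e. after lcm(1, 8) = 8 out-shuffles.

8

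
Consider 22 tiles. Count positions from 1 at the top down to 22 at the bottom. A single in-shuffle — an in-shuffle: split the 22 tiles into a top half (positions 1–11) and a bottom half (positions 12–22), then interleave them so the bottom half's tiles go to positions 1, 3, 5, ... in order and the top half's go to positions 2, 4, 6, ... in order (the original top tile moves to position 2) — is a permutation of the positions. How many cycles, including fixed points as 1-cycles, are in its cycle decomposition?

2

Trace each unvisited position around until it returns:
(1 2 4 8 16 9 ... len 11) (5 10 20 17 11 22 ... len 11)
2 cycles in total.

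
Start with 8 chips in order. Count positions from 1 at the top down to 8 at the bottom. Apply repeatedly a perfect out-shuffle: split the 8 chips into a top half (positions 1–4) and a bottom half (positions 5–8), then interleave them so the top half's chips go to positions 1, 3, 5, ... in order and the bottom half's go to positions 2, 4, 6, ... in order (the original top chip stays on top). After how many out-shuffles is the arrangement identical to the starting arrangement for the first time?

3

The out-shuffle permutes the 8 positions with cycle lengths [1, 1, 3, 3].
Every chip is home exactly when every cycle has completed a whole number of laps, i.e. after lcm(1, 3) = 3 out-shuffles.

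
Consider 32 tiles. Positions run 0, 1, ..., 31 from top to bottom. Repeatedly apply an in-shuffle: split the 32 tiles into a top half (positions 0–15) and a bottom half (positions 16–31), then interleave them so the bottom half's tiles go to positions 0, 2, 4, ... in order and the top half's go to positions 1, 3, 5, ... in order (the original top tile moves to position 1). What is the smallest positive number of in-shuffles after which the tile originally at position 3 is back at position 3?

10

Follow position 3 under repeated in-shuffles:
3 → 7 → 15 → 31 → 30 → 28 → 24 → 16 → 0 → 1 → 3
It first returns after 10 in-shuffles.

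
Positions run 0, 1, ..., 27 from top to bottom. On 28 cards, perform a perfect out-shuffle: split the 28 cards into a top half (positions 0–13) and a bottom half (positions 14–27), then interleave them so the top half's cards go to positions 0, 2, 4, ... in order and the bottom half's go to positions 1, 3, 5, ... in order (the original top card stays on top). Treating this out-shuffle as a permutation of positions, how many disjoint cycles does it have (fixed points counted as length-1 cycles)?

5

Trace each unvisited position around until it returns:
(0) (1 2 4 8 16 5 ... len 18) (3 6 12 24 21 15) (9 18) (27)
5 cycles in total.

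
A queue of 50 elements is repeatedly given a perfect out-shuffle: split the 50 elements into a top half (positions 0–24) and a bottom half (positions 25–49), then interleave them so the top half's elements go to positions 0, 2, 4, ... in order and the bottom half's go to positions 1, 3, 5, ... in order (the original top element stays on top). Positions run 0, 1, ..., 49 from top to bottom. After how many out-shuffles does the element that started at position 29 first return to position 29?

21

Follow position 29 under repeated out-shuffles:
29 → 9 → 18 → 36 → 23 → 46 → 43 → 37 → ... → 29 (length 21)
It first returns after 21 out-shuffles.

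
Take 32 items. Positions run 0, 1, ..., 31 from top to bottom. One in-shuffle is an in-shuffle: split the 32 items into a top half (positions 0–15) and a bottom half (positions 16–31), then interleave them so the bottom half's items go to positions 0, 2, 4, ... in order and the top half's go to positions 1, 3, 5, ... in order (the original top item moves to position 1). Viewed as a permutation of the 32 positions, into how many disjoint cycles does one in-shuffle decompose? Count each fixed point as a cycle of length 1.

4

Trace each unvisited position around until it returns:
(0 1 3 7 15 31 30 28 24 16) (2 5 11 23 14 29 26 20 8 17) (4 9 19 6 13 27 22 12 25 18) (10 21)
4 cycles in total.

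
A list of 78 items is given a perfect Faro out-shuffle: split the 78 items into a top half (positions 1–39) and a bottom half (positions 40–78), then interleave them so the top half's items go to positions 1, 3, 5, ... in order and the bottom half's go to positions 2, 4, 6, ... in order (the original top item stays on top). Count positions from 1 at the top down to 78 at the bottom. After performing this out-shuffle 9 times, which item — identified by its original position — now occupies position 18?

46

Work backwards from position 18, undoing one out-shuffle at a time:
18 ← 48 ← 63 ← 32 ← 55 ← 28 ← 53 ← 27 ← 14 ← 46
So the item now at position 18 started at position 46.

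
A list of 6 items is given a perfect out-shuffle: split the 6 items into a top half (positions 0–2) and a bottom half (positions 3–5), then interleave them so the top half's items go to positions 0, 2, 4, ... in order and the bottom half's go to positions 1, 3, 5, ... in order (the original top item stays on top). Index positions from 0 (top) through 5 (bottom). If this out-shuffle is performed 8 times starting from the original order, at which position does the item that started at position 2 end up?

2

Track the item's position through each out-shuffle:
2 → 4 → 3 → 1 → 2 → 4 → 3 → 1 → 2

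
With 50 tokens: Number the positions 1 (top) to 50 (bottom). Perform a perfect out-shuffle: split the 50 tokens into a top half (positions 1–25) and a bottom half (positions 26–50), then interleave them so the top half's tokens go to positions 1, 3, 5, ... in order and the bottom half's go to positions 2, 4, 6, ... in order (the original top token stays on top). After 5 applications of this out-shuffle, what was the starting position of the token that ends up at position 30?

Work backwards from position 30, undoing one out-shuffle at a time:
30 ← 40 ← 45 ← 23 ← 12 ← 31
So the token now at position 30 started at position 31.

31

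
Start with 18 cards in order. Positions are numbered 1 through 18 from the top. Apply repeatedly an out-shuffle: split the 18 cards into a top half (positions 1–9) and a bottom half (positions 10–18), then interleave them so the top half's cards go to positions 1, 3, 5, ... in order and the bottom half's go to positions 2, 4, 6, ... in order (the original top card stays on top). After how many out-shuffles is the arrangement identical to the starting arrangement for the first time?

The out-shuffle permutes the 18 positions with cycle lengths [1, 1, 8, 8].
Every card is home exactly when every cycle has completed a whole number of laps, i.e. after lcm(1, 8) = 8 out-shuffles.

8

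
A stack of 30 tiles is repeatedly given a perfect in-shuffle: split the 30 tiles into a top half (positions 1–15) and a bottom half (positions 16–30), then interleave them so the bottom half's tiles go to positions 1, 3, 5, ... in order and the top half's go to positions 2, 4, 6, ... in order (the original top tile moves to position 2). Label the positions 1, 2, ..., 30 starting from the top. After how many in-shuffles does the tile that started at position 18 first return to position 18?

Follow position 18 under repeated in-shuffles:
18 → 5 → 10 → 20 → 9 → 18
It first returns after 5 in-shuffles.

5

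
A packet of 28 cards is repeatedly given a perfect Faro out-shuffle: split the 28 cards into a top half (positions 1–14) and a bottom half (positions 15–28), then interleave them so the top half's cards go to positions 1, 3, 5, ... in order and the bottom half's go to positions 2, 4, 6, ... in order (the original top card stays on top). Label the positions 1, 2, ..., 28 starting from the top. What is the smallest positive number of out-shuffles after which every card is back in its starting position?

The out-shuffle permutes the 28 positions with cycle lengths [1, 1, 2, 6, 18].
Every card is home exactly when every cycle has completed a whole number of laps, i.e. after lcm(1, 2, 6, 18) = 18 out-shuffles.

18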